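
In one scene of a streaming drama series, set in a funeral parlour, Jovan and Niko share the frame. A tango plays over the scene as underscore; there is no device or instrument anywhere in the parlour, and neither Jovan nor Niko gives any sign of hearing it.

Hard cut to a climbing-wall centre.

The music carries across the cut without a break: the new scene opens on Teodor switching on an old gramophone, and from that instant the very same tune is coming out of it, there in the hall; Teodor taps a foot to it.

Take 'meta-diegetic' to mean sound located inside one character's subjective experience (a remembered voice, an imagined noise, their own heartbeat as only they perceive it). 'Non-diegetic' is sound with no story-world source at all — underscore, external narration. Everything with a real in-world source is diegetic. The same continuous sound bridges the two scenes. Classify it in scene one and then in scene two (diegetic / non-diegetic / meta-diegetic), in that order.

Scene one: there's no in-world source anywhere and no character hears it — underscore for the audience only → non-diegetic.
Scene two: once Teodor turns on an old gramophone, the music has a real source in the story world and Teodor reacts to it → diegetic.

non-diegetic, diegetic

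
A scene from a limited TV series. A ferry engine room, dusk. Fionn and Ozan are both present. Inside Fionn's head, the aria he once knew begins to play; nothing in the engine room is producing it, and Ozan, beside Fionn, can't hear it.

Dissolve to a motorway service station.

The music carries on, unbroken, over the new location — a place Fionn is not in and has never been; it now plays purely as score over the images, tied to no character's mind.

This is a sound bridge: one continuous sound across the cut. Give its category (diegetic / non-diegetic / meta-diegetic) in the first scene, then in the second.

Scene one: the music exists only inside Fionn's mind; Ozan can't hear it → meta-diegetic.
Scene two: it's detached from Fionn entirely and plays over unrelated images with no in-world source — conventional underscore → non-diegetic.

meta-diegetic, non-diegetic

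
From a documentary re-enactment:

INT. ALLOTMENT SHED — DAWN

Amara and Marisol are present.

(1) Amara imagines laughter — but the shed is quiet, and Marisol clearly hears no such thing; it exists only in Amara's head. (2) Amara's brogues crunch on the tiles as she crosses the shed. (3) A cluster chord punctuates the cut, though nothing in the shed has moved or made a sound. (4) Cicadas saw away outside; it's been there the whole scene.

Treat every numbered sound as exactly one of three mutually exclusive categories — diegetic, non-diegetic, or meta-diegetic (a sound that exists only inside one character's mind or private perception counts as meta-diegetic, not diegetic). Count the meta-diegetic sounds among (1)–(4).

Sound (1): the sound is imagined by Amara; nothing in the story world is producing it and Marisol can't hear it, so meta-diegetic.
(2) is diegetic: a character's body making contact with the set — an in-world sound.
(3) is non-diegetic: it's a sound-design accent with no in-world source; no one in the scene can hear it.
(4) ambient/room sound belonging to the story's physical space → diegetic.
Meta-diegetic: (1) — that's 1.

1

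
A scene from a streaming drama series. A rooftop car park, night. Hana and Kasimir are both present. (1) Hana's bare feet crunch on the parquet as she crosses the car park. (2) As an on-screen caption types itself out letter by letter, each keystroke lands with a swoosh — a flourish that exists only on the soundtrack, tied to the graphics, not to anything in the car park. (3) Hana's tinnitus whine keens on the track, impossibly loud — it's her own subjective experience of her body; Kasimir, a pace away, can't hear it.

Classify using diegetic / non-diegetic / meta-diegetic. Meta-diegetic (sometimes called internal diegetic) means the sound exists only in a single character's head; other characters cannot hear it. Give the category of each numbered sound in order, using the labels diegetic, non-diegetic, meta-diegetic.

Sound (1): it's the physical sound of Hana moving in the space, so diegetic.
(2) the caption isn't part of the story world, so neither is the sound tied to it → non-diegetic.
Sound (3): point-of-audition from inside Hana's body; not a sound in the room, so meta-diegetic.

diegetic, non-diegetic, meta-diegetic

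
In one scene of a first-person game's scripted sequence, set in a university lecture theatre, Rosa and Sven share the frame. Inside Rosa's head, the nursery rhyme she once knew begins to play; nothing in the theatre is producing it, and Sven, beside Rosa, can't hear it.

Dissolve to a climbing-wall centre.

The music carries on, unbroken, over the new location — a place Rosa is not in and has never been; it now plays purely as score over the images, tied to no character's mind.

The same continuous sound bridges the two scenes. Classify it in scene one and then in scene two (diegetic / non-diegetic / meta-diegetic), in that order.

Scene one: the music exists only inside Rosa's mind; Sven can't hear it → meta-diegetic.
Scene two: it's detached from Rosa entirely and plays over unrelated images with no in-world source — conventional underscore → non-diegetic.

meta-diegetic, non-diegetic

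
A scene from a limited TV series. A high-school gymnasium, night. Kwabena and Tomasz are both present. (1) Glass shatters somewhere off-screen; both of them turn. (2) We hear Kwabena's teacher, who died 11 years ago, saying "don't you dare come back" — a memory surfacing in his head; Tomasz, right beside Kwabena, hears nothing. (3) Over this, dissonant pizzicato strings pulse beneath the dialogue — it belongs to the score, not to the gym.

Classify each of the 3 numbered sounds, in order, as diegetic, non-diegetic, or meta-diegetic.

diegetic, meta-diegetic, non-diegetic

(1) an in-world source (glass); characters could hear it → diegetic.
(2) the voice is a memory playing only inside Kwabena's mind; Tomasz can't hear it → meta-diegetic.
(3) score with no on-screen or off-screen source; it exists for the audience alone → non-diegetic.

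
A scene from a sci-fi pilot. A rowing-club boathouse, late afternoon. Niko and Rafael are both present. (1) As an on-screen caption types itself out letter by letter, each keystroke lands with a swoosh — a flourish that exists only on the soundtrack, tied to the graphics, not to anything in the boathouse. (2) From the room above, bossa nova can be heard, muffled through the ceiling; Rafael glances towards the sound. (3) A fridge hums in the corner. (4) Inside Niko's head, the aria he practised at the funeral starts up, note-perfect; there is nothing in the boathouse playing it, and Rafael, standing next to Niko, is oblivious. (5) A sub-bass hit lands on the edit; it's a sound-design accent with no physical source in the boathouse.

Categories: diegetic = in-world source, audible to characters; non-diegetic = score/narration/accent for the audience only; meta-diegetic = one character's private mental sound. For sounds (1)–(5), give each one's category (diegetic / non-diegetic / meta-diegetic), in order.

non-diegetic, diegetic, diegetic, meta-diegetic, non-diegetic

Sound (1): sound married to a title/caption — outside the diegesis by definition, so non-diegetic.
(2) is diegetic: the music has an off-screen but real-world source and a character hears it.
(3) ambient/room sound belonging to the story's physical space → diegetic.
(4) is meta-diegetic: the music is a memory playing inside Niko's mind alone; no real-world source, Rafael can't hear it.
(5) is non-diegetic: nothing in the scene produces it; it's an accent added for the audience.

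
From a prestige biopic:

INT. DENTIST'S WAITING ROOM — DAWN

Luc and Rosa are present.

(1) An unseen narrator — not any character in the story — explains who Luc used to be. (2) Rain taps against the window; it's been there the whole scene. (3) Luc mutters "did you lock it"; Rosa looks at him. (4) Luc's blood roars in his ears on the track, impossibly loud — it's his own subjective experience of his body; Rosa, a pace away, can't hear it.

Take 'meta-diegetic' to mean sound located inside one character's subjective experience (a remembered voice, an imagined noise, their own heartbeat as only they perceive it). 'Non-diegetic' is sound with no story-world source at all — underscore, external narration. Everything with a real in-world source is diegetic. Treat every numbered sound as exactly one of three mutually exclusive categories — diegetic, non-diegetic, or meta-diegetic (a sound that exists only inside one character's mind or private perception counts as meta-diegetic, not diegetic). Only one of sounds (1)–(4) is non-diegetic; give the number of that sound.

1

(1) is non-diegetic: commentary laid over the scene from outside the fiction.
(2) is diegetic: ambient/room sound belonging to the story's physical space.
Sound (3): spoken by a character present in the story world, so diegetic.
Sound (4): it's Luc's internal bodily sensation rendered as sound; only Luc 'hears' it, so meta-diegetic.
Only (1) is non-diegetic.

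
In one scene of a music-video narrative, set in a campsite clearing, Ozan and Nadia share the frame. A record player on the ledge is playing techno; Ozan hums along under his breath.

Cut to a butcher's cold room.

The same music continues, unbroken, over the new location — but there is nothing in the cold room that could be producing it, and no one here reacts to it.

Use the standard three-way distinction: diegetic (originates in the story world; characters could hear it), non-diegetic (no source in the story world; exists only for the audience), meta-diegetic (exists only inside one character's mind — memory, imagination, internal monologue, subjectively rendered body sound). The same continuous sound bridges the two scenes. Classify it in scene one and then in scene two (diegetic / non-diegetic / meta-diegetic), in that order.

diegetic, non-diegetic

Scene one: a record player is an on-screen source and Ozan reacts to it → diegetic.
Scene two: there is no source in the cold room and no one hears it — it's now underscore → non-diegetic.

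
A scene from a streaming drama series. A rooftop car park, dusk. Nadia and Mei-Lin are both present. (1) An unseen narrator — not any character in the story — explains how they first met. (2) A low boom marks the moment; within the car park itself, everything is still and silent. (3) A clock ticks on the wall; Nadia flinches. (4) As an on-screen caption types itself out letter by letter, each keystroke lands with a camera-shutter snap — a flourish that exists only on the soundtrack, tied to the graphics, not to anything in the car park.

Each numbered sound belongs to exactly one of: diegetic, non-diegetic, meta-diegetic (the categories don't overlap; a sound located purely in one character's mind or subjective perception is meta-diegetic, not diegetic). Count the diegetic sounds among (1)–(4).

1

(1) commentary laid over the scene from outside the fiction → non-diegetic.
Sound (2): nothing in the scene produces it; it's an accent added for the audience, so non-diegetic.
(3) an in-world source (a clock); characters could hear it → diegetic.
Sound (4): sound married to a title/caption — outside the diegesis by definition, so non-diegetic.
Diegetic: (3) — that's 1.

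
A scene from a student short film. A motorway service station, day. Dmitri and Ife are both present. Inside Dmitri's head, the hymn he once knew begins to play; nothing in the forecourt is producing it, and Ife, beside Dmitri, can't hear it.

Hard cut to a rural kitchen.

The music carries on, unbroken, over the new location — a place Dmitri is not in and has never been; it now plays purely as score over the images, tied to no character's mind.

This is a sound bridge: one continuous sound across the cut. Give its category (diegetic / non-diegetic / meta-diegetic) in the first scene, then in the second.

meta-diegetic, non-diegetic

Scene one: the music exists only inside Dmitri's mind; Ife can't hear it → meta-diegetic.
Scene two: it's detached from Dmitri entirely and plays over unrelated images with no in-world source — conventional underscore → non-diegetic.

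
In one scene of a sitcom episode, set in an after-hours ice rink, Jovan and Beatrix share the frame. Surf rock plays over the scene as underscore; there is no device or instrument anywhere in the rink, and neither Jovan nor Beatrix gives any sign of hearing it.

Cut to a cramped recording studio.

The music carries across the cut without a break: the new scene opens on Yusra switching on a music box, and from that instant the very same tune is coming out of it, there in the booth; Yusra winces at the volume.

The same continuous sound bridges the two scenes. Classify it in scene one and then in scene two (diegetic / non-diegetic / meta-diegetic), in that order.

Scene one: there's no in-world source anywhere and no character hears it — underscore for the audience only → non-diegetic.
Scene two: once Yusra turns on a music box, the music has a real source in the story world and Yusra reacts to it → diegetic.

non-diegetic, diegetic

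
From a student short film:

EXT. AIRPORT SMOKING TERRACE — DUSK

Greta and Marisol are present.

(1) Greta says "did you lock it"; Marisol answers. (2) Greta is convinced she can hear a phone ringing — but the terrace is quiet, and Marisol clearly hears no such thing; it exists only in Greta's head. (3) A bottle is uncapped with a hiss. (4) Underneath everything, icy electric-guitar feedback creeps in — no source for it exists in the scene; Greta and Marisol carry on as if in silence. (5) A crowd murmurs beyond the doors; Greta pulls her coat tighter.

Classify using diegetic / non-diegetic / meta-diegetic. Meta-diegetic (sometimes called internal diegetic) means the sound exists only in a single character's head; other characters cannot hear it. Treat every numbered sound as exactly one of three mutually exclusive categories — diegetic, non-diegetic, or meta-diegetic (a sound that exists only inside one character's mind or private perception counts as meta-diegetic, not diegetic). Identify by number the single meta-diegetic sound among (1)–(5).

2

(1) is diegetic: spoken by a character present in the story world.
(2) the sound is imagined by Greta; nothing in the story world is producing it and Marisol can't hear it → meta-diegetic.
(3) an in-world source (a bottle); characters could hear it → diegetic.
Sound (4): score with no on-screen or off-screen source; it exists for the audience alone, so non-diegetic.
Sound (5): a crowd is part of the location's real environment, so diegetic.
Only (2) is meta-diegetic.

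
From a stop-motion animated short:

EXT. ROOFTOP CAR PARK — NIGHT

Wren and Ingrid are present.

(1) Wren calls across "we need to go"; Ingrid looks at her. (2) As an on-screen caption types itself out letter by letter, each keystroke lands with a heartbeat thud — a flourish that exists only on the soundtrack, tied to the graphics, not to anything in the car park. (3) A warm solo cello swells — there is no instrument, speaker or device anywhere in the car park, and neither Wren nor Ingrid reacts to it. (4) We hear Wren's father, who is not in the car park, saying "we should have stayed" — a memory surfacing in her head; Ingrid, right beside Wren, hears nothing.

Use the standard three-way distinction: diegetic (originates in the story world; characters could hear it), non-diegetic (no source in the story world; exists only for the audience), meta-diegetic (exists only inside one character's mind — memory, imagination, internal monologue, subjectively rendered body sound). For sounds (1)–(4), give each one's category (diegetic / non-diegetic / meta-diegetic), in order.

diegetic, non-diegetic, non-diegetic, meta-diegetic

Sound (1): spoken by a character present in the story world, so diegetic.
Sound (2): sound married to a title/caption — outside the diegesis by definition, so non-diegetic.
(3) is non-diegetic: it has no source in the story world and no character can hear it — it's underscore.
(4) is meta-diegetic: a remembered line, private to Wren — not present in the room, not audible to Ingrid.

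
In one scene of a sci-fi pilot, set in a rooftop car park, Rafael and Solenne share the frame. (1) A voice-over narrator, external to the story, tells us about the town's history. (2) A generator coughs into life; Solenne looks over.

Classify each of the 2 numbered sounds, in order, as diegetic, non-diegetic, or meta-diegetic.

non-diegetic, diegetic

(1) commentary laid over the scene from outside the fiction → non-diegetic.
Sound (2): the sound comes from a generator physically present in the location, so diegetic.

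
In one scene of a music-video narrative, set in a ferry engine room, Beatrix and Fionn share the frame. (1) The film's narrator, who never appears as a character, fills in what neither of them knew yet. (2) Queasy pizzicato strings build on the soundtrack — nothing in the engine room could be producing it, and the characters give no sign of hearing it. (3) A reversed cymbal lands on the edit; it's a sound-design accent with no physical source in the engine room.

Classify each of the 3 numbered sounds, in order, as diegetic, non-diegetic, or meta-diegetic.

Sound (1): external voice-over — not a character, not heard by anyone in the scene, so non-diegetic.
(2) score with no on-screen or off-screen source; it exists for the audience alone → non-diegetic.
(3) an editorial stinger — it belongs to the cut, not the story world → non-diegetic.

non-diegetic, non-diegetic, non-diegetic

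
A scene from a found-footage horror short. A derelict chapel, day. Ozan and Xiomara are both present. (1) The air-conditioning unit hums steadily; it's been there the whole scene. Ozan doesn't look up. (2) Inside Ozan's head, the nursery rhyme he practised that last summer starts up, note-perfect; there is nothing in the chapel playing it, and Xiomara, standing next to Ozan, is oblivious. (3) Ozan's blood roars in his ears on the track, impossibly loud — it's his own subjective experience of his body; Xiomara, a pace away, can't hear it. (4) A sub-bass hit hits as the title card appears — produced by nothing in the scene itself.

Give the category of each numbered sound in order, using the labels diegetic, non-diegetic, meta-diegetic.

diegetic, meta-diegetic, meta-diegetic, non-diegetic

Sound (1): the air-conditioning unit is part of the location's real environment, so diegetic.
(2) remembered music, private to Ozan — Xiomara is oblivious because it isn't in the room → meta-diegetic.
Sound (3): it's Ozan's internal bodily sensation rendered as sound; only Ozan 'hears' it, so meta-diegetic.
(4) is non-diegetic: an editorial stinger — it belongs to the cut, not the story world.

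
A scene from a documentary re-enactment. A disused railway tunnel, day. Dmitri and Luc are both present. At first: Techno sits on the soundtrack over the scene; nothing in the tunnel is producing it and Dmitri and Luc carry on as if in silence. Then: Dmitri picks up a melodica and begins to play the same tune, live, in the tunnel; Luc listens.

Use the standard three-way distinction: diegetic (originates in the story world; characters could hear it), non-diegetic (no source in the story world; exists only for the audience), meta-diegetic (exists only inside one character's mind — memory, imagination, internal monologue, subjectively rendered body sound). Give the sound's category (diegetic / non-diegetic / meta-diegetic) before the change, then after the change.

Before the change: no in-world source exists and no character can hear it — underscore → non-diegetic.
After the change: a melodica is now a real source in the story world and the characters hear it → diegetic.

non-diegetic, diegetic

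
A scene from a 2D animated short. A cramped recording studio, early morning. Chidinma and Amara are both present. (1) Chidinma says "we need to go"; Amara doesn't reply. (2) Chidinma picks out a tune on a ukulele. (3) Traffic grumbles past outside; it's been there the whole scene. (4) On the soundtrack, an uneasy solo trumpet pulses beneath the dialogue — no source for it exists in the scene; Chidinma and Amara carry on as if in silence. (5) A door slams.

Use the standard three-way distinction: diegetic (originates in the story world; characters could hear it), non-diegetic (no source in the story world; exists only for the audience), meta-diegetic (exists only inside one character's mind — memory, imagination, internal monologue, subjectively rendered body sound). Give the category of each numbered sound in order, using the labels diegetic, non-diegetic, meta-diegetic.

diegetic, diegetic, diegetic, non-diegetic, diegetic

Sound (1): spoken by a character present in the story world, so diegetic.
Sound (2): the instrument and the performer are both in the scene, so diegetic.
Sound (3): ambient/room sound belonging to the story's physical space, so diegetic.
(4) is non-diegetic: it has no source in the story world and no character can hear it — it's underscore.
(5) an in-world source (a door); characters could hear it → diegetic.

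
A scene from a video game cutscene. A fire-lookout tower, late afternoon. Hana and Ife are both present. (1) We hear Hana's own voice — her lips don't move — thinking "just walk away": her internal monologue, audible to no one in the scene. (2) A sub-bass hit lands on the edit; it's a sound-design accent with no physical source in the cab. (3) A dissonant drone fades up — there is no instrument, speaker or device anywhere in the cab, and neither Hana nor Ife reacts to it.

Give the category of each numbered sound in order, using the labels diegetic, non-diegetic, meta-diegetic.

(1) is meta-diegetic: internal monologue — inside Hana's mind, not spoken into the scene.
(2) nothing in the scene produces it; it's an accent added for the audience → non-diegetic.
(3) it has no source in the story world and no character can hear it — it's underscore → non-diegetic.

meta-diegetic, non-diegetic, non-diegetic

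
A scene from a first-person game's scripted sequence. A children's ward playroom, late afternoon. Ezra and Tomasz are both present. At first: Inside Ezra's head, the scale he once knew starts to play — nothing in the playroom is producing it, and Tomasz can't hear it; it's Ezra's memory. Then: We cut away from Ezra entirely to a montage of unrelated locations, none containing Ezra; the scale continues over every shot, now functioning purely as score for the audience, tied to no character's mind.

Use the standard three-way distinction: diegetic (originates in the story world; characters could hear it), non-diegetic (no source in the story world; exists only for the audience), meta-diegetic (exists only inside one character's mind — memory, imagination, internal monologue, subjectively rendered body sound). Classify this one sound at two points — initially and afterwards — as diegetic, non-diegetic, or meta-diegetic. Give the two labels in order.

meta-diegetic, non-diegetic

Initially: the music lives inside Ezra's mind alone; Tomasz can't hear it → meta-diegetic.
Afterwards: once it plays over shots Ezra isn't in, detached from any character's subjectivity, it's conventional underscore → non-diegetic.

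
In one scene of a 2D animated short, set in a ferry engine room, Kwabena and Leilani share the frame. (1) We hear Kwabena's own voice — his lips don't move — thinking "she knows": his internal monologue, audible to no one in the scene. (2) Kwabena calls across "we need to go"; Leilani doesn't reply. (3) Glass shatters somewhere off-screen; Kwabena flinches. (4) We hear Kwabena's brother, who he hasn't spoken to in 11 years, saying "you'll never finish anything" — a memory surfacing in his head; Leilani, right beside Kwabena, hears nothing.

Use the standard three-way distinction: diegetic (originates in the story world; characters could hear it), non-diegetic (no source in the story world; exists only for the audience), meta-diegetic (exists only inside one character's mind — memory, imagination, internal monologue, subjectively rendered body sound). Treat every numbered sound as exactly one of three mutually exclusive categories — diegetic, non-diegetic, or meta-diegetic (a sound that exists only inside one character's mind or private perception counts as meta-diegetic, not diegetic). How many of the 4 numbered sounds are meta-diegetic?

2

(1) internal monologue — inside Kwabena's mind, not spoken into the scene → meta-diegetic.
Sound (2): spoken by a character present in the story world, so diegetic.
(3) is diegetic: an in-world source (glass); characters could hear it.
(4) the voice is a memory playing only inside Kwabena's mind; Leilani can't hear it → meta-diegetic.
So 2 of the 4 are meta-diegetic: (1), (4).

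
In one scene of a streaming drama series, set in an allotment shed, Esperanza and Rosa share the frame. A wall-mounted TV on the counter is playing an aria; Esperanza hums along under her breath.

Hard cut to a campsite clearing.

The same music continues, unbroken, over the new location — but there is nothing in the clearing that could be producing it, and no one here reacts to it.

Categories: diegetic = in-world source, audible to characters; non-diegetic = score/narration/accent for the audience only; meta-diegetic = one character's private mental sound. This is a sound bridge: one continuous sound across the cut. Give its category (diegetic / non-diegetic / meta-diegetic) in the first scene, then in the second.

diegetic, non-diegetic

Scene one: a wall-mounted TV is an on-screen source and Esperanza reacts to it → diegetic.
Scene two: there is no source in the clearing and no one hears it — it's now underscore → non-diegetic.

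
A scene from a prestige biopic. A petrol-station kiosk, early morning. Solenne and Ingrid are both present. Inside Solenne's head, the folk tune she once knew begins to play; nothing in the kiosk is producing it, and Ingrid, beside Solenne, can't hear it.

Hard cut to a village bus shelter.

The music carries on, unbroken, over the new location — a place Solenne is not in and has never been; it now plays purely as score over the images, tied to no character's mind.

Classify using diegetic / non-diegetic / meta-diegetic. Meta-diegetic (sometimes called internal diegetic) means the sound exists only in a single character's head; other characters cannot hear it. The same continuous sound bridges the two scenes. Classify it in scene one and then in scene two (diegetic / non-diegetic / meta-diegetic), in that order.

Scene one: the music exists only inside Solenne's mind; Ingrid can't hear it → meta-diegetic.
Scene two: it's detached from Solenne entirely and plays over unrelated images with no in-world source — conventional underscore → non-diegetic.

meta-diegetic, non-diegetic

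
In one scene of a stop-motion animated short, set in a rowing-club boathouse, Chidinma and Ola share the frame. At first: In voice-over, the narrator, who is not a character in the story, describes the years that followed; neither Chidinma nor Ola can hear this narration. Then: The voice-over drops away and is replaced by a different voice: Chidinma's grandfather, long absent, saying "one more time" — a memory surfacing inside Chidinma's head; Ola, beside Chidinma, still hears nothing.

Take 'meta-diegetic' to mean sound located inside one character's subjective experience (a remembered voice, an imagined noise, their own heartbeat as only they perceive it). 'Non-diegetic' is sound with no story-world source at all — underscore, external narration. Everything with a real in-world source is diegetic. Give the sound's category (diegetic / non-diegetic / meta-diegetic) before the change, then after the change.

non-diegetic, meta-diegetic

Before the change: the external narrator addresses only the audience — outside the story world → non-diegetic.
After the change: the replacement voice is a memory inside Chidinma's mind specifically → meta-diegetic.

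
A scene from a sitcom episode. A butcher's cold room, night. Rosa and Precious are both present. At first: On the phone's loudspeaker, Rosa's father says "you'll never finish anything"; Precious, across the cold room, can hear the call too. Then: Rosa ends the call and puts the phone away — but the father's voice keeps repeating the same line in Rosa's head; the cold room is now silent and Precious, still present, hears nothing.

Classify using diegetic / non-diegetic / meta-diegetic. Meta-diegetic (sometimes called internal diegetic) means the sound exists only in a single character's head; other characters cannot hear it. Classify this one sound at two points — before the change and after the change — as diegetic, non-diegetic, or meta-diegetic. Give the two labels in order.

diegetic, meta-diegetic

Before the change: the loudspeaker is an in-world source; both Rosa and Precious hear the call → diegetic.
After the change: with the phone off, the voice continues only as Rosa's private mental replay — Precious can't hear it → meta-diegetic.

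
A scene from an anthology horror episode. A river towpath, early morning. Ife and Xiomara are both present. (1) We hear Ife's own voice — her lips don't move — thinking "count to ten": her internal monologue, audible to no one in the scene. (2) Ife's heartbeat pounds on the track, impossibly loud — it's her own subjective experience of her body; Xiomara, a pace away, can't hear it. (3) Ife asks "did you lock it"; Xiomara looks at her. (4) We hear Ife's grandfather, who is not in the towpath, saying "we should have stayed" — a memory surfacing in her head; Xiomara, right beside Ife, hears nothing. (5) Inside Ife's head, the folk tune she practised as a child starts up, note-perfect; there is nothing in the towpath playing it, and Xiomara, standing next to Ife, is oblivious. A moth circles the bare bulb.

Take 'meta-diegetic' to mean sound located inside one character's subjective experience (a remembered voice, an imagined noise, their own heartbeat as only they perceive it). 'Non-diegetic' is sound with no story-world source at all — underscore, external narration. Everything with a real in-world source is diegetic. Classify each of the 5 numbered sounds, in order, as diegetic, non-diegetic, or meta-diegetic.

meta-diegetic, meta-diegetic, diegetic, meta-diegetic, meta-diegetic

(1) it's Ife's unspoken thought, heard only by the audience via her subjectivity → meta-diegetic.
(2) it's Ife's internal bodily sensation rendered as sound; only Ife 'hears' it → meta-diegetic.
(3) spoken by a character present in the story world → diegetic.
(4) a remembered line, private to Ife — not present in the room, not audible to Xiomara → meta-diegetic.
(5) is meta-diegetic: it lives in Ife's subjectivity, not in the towpath.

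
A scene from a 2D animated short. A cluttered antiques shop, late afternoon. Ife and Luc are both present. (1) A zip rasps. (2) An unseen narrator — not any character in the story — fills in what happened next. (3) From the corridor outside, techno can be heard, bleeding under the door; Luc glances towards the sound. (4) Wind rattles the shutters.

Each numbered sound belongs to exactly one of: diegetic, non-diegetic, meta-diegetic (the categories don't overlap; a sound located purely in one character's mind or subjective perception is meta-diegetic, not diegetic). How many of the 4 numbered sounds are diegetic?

3

(1) is diegetic: the sound comes from a zip physically present in the location.
(2) the narrator exists outside the story world, addressing only the audience → non-diegetic.
Sound (3): the music has an off-screen but real-world source and a character hears it, so diegetic.
Sound (4): ambient/room sound belonging to the story's physical space, so diegetic.
So 3 of the 4 are diegetic: (1), (3), (4).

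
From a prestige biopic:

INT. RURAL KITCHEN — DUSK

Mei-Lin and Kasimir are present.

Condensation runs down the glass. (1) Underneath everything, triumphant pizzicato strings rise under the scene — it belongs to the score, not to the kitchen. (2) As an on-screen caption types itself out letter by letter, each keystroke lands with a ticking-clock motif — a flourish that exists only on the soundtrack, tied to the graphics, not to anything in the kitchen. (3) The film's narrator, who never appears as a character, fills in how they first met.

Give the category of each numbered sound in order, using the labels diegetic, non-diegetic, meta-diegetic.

(1) is non-diegetic: nothing in the kitchen produces it and the characters don't hear it — pure soundtrack.
(2) is non-diegetic: it accompanies on-screen graphics, not anything inside the story world.
(3) is non-diegetic: external voice-over — not a character, not heard by anyone in the scene.

non-diegetic, non-diegetic, non-diegetic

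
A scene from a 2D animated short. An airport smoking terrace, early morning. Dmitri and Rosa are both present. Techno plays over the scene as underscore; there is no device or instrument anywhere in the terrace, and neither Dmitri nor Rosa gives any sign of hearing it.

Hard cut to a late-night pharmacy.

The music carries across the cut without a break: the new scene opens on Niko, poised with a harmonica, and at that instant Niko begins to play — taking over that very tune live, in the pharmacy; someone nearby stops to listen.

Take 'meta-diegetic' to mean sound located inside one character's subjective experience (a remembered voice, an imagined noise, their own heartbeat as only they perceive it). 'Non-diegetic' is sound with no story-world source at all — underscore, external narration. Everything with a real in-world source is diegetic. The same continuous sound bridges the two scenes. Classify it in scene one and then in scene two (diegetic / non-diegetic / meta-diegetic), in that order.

Scene one: there's no in-world source anywhere and no character hears it — underscore for the audience only → non-diegetic.
Scene two: from the moment Niko starts playing, the tune is being performed on a harmonica inside the story world and another character hears it → diegetic.

non-diegetic, diegetic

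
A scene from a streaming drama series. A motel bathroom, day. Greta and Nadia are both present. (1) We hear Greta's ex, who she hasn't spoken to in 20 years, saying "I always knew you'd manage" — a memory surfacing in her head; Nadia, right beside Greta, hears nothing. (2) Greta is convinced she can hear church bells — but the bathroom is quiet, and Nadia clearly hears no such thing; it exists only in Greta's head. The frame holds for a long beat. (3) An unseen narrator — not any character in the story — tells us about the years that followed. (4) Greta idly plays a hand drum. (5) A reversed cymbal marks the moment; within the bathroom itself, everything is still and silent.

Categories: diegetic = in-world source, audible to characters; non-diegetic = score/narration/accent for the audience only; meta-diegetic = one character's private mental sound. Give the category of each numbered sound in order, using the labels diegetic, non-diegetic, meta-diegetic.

meta-diegetic, meta-diegetic, non-diegetic, diegetic, non-diegetic

(1) the voice is a memory playing only inside Greta's mind; Nadia can't hear it → meta-diegetic.
(2) is meta-diegetic: Greta alone 'hears' it — an imagined sound, not present in the space.
(3) commentary laid over the scene from outside the fiction → non-diegetic.
Sound (4): Greta is producing the music live, in the story world, so diegetic.
Sound (5): it's a sound-design accent with no in-world source; no one in the scene can hear it, so non-diegetic.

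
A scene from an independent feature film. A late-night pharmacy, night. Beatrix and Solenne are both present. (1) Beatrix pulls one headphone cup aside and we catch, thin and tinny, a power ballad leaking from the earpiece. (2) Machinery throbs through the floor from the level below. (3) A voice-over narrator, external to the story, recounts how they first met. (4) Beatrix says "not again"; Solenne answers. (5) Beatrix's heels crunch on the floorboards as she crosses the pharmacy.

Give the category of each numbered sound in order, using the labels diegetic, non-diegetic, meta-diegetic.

diegetic, diegetic, non-diegetic, diegetic, diegetic

(1) the earpiece is a real device on Beatrix's head — source music → diegetic.
(2) is diegetic: it's the actual ambient sound of the location.
Sound (3): external voice-over — not a character, not heard by anyone in the scene, so non-diegetic.
(4) on-screen dialogue — Beatrix speaks and Solenne is there to hear → diegetic.
(5) it's the physical sound of Beatrix moving in the space → diegetic.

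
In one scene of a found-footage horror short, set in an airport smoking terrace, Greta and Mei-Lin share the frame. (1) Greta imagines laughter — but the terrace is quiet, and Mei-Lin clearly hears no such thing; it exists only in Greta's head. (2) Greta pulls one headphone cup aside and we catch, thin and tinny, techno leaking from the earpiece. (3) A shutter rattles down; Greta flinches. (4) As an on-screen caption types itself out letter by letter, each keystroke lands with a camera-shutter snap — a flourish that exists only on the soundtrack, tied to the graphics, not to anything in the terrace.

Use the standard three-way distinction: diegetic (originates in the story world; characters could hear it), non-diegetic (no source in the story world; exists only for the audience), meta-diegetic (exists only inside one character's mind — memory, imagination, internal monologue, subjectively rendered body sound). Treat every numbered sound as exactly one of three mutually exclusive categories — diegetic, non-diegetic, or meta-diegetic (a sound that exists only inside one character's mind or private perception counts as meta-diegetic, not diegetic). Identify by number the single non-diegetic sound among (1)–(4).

(1) is meta-diegetic: Greta alone 'hears' it — an imagined sound, not present in the space.
Sound (2): it's leaking from a physical pair of headphones in the scene, so diegetic.
(3) an in-world source (a shutter); characters could hear it → diegetic.
Sound (4): it accompanies on-screen graphics, not anything inside the story world, so non-diegetic.
Only (4) is non-diegetic.

4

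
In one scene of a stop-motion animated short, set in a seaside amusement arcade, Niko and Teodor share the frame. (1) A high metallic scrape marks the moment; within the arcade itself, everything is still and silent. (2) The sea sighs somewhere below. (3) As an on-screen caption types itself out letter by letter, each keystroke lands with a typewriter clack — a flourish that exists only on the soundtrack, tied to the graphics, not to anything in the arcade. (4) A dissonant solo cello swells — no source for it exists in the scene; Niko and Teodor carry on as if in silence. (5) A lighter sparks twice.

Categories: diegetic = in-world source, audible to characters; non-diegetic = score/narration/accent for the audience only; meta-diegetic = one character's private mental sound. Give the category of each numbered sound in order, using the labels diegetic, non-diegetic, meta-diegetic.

non-diegetic, diegetic, non-diegetic, non-diegetic, diegetic

(1) is non-diegetic: an editorial stinger — it belongs to the cut, not the story world.
Sound (2): ambient/room sound belonging to the story's physical space, so diegetic.
Sound (3): sound married to a title/caption — outside the diegesis by definition, so non-diegetic.
(4) is non-diegetic: it has no source in the story world and no character can hear it — it's underscore.
(5) is diegetic: the sound comes from a lighter physically present in the location.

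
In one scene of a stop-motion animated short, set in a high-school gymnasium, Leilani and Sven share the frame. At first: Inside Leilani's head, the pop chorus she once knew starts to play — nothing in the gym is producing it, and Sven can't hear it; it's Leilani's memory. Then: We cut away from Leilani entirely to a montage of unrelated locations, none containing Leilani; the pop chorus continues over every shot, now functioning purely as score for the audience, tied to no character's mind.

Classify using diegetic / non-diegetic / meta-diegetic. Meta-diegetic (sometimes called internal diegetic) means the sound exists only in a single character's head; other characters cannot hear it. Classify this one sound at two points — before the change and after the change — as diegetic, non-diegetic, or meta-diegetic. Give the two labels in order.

Before the change: the music lives inside Leilani's mind alone; Sven can't hear it → meta-diegetic.
After the change: once it plays over shots Leilani isn't in, detached from any character's subjectivity, it's conventional underscore → non-diegetic.

meta-diegetic, non-diegetic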